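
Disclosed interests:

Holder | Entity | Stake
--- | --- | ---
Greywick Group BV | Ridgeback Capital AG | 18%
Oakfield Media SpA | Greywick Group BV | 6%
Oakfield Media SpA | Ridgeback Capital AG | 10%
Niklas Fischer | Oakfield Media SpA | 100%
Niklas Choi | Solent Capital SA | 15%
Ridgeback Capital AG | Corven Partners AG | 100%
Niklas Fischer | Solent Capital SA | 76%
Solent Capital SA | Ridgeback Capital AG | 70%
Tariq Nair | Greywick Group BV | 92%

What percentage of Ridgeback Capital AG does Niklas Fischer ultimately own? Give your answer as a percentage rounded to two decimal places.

64.28%

Niklas Fischer reaches Ridgeback along 3 paths.
Via Oakfield: 100% × 10% = 10%.
Via Solent: 76% × 70% = 53.2%.
Via Oakfield → Greywick: 100% × 6% × 18% = 1.08%.
Total: 10% + 53.2% + 1.08% = 64.28%.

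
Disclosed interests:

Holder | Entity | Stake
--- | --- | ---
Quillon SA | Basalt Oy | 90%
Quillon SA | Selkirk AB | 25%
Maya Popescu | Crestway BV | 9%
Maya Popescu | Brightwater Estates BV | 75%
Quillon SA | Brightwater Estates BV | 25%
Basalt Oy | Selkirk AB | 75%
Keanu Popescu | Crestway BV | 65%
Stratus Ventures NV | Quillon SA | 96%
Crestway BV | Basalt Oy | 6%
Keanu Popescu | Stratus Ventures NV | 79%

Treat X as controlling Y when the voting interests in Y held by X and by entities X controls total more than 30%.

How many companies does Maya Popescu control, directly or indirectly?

1

Maya holds 75% of Brightwater, so Maya controls Brightwater.
No other company's threshold is met.
Maya controls 1 company.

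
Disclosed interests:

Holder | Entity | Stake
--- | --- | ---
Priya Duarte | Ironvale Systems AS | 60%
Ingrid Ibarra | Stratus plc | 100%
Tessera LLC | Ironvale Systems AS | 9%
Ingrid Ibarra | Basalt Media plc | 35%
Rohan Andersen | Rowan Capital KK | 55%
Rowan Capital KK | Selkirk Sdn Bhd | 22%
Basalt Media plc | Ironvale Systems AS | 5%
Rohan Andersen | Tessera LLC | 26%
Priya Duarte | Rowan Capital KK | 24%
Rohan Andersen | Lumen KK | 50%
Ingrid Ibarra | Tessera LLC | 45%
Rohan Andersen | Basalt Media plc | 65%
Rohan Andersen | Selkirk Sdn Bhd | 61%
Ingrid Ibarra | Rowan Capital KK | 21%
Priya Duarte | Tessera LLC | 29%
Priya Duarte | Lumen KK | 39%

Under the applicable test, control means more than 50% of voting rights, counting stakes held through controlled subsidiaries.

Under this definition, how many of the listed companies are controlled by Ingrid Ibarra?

Ingrid holds 100% of Stratus, so Ingrid controls Stratus.
No other company's threshold is met.
Ingrid controls 1 company.

1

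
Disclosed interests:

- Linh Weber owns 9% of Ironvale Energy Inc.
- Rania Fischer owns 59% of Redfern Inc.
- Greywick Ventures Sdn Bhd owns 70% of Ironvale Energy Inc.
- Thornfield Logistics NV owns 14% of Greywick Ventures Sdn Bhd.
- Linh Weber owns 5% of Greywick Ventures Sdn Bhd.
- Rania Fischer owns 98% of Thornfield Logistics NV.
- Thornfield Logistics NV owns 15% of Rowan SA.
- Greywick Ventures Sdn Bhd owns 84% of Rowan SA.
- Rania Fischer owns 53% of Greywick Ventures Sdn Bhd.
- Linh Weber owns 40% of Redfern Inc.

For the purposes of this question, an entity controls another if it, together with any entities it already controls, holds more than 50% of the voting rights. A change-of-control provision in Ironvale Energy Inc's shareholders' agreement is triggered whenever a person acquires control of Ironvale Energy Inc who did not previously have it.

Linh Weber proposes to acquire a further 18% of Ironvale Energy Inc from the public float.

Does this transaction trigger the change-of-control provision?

The purchase changes only Linh's holdings, so Linh is the only person who could newly come to control Ironvale.
Linh's largest direct stake is 40% in Redfern, which does not meet the threshold, so Linh controls no company.
In Ironvale, Linh's side holds only 9%, not > 50%.
So before the transaction, Linh does not control Ironvale.
After the purchase, Linh's direct stake in Ironvale rises to 9% + 18% = 27%.
After the transaction, Linh's side holds 27% of Ironvale, not > 50%, so Linh still does not control Ironvale.
No new person acquires control, so the clause is not triggered.

No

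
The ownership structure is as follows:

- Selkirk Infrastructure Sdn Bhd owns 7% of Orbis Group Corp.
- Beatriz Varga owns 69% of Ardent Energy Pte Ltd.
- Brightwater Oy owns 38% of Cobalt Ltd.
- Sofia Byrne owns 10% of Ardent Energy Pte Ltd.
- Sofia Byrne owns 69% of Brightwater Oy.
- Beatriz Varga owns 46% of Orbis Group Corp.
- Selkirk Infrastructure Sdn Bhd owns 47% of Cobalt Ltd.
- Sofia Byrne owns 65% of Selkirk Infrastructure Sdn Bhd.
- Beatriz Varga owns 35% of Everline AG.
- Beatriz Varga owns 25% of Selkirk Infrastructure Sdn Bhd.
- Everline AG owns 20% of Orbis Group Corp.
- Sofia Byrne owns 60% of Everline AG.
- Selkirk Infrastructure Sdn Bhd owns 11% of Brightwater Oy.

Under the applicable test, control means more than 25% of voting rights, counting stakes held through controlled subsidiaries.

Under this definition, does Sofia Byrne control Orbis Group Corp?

Yes

Sofia holds 65% of Selkirk, so Sofia controls Selkirk.
Sofia holds 60% of Everline, so Sofia controls Everline.
Selkirk and Everline together hold 7% + 20% = 27% of Orbis, so Sofia controls Orbis.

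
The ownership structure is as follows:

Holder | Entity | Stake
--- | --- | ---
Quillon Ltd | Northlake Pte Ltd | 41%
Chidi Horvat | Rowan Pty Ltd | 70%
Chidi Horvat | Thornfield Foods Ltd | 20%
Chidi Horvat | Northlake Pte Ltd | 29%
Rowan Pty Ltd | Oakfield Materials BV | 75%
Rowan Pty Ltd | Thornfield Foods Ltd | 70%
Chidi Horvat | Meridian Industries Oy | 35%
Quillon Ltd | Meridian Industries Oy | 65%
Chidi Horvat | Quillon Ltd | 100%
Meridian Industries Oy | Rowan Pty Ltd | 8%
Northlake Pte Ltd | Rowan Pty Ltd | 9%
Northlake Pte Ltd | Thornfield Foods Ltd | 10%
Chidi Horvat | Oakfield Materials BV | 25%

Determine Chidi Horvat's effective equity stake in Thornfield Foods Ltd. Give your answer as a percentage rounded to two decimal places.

Chidi reaches Thornfield along 8 paths.
Direct stake: 20% = 20%.
Via Rowan: 70% × 70% = 49%.
Via Meridian → Rowan: 35% × 8% × 70% = 1.96%.
Via Quillon → Meridian → Rowan: 100% × 65% × 8% × 70% = 3.64%.
Via Northlake → Rowan: 29% × 9% × 70% = 1.827%.
Via Quillon → Northlake → Rowan: 100% × 41% × 9% × 70% = 2.583%.
Via Northlake: 29% × 10% = 2.9%.
Via Quillon → Northlake: 100% × 41% × 10% = 4.1%.
Total: 20% + 49% + 1.96% + 3.64% + 1.827% + 2.583% + 2.9% + 4.1% = 86.01%.

86.01%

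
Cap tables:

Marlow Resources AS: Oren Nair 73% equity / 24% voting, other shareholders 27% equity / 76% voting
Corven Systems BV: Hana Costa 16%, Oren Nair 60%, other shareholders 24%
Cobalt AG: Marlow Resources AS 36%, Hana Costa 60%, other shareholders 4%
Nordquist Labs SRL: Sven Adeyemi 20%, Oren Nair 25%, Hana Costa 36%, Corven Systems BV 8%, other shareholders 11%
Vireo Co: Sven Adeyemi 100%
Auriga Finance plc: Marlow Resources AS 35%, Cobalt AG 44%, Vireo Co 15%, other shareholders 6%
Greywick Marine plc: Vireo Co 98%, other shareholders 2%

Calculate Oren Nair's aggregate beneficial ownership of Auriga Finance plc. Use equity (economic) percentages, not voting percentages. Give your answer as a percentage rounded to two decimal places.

37.11%

Oren reaches Auriga along 2 paths.
Via Marlow: 73% × 35% = 25.55%.
Via Marlow → Cobalt: 73% × 36% × 44% = 11.5632%.
Total: 25.55% + 11.5632% = 37.1132%.
Rounded: 37.11%.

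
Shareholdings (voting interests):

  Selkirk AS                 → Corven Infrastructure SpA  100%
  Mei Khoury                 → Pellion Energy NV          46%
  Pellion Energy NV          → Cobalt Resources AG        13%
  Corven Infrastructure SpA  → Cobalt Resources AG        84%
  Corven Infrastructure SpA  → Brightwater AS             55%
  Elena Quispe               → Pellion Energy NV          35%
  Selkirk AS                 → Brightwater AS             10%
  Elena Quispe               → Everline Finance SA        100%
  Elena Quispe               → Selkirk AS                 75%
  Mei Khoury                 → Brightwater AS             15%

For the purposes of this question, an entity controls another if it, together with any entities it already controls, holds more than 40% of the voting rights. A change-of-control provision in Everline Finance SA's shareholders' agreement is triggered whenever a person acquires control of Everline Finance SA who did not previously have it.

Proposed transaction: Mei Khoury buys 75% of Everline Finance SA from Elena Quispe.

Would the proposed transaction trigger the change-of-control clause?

The purchase adds only to Mei's holdings (Elena's stake shrinks), so Mei is the only person who could newly come to control Everline.
Mei holds 46% of Pellion, so Mei controls Pellion.
Neither Mei nor any entity Mei controls holds any voting interest in Everline.
So before the transaction, Mei does not control Everline.
After the purchase, Mei holds 75% of Everline directly, and Elena's stake falls to 25%.
Mei holds 75% of Everline, so Mei controls Everline.
Mei did not control Everline before and does after, so the clause is triggered.

Yes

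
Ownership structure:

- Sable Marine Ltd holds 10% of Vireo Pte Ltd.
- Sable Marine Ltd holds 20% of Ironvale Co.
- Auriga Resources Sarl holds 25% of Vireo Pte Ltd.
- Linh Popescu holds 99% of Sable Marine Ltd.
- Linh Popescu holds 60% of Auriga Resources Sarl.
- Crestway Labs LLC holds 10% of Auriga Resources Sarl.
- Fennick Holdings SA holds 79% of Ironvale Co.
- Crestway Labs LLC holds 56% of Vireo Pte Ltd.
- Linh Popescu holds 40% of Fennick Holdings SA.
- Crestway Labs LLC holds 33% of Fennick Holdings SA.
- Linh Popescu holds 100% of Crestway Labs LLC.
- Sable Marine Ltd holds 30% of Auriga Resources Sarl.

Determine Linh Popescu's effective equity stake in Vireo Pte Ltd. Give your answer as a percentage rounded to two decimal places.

Linh reaches Vireo along 5 paths.
Via Crestway: 100% × 56% = 56%.
Via Sable: 99% × 10% = 9.9%.
Via Sable → Auriga: 99% × 30% × 25% = 7.425%.
Via Auriga: 60% × 25% = 15%.
Via Crestway → Auriga: 100% × 10% × 25% = 2.5%.
Total: 56% + 9.9% + 7.425% + 15% + 2.5% = 90.825%.
Rounded: 90.83%.

90.83%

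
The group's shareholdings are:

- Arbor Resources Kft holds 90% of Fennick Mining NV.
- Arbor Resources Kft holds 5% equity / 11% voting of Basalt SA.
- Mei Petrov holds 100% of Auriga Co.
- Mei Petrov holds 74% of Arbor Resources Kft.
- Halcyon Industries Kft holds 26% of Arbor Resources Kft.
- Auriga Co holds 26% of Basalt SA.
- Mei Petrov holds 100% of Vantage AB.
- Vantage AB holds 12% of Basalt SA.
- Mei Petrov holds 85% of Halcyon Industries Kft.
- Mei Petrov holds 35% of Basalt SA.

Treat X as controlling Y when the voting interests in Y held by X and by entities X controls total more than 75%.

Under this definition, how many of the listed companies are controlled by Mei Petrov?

6

Mei holds 85% of Halcyon, so Mei controls Halcyon.
Mei holds 100% of Auriga, so Mei controls Auriga.
Halcyon and Mei together hold 26% + 74% = 100% of Arbor, so Mei controls Arbor.
Mei holds 100% of Vantage, so Mei controls Vantage.
Arbor holds 90% of Fennick, so Mei controls Fennick.
Mei and Auriga and Vantage and Arbor together hold 35% + 26% + 12% + 11% = 84% of Basalt, so Mei controls Basalt.
Mei controls 6 companies.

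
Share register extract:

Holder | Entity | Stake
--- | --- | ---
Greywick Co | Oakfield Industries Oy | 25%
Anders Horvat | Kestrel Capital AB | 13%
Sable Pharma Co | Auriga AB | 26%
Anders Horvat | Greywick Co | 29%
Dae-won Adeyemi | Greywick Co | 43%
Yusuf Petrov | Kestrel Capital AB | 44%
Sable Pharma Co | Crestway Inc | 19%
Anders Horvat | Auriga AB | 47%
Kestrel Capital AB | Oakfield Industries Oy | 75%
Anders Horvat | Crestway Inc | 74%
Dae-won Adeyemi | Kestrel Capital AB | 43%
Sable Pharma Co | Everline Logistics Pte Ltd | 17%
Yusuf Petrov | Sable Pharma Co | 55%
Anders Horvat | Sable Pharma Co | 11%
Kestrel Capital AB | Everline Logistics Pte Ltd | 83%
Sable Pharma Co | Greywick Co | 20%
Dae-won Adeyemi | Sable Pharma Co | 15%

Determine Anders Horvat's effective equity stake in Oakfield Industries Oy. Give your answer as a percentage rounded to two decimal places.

Anders reaches Oakfield along 3 paths.
Via Sable → Greywick: 11% × 20% × 25% = 0.55%.
Via Greywick: 29% × 25% = 7.25%.
Via Kestrel: 13% × 75% = 9.75%.
Total: 0.55% + 7.25% + 9.75% = 17.55%.

17.55%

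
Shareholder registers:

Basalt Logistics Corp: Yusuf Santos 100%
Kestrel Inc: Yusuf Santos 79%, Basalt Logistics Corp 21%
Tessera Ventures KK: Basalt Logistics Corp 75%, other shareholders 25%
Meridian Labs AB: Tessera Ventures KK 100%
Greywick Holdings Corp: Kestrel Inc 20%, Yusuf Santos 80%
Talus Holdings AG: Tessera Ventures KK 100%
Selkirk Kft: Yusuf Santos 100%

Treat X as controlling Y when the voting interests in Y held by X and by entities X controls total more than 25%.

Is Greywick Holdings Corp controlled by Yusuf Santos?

Yusuf holds 100% of Basalt, so Yusuf controls Basalt.
Yusuf and Basalt together hold 79% + 21% = 100% of Kestrel, so Yusuf controls Kestrel.
Kestrel and Yusuf together hold 20% + 80% = 100% of Greywick, so Yusuf controls Greywick.

Yes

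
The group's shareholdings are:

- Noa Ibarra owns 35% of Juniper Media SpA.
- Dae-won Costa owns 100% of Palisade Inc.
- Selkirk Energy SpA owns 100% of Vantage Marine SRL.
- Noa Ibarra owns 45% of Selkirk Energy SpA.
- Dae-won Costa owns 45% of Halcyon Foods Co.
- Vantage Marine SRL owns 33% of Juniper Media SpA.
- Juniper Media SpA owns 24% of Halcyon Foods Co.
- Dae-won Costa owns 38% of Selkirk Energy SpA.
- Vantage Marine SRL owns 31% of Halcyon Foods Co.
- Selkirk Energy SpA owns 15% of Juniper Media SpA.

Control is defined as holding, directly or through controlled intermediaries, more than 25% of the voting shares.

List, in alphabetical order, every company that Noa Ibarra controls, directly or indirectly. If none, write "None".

Halcyon Foods Co, Juniper Media SpA, Selkirk Energy SpA, Vantage Marine SRL

Noa holds 45% of Selkirk, so Noa controls Selkirk.
Selkirk holds 100% of Vantage, so Noa controls Vantage.
Selkirk and Vantage and Noa together hold 15% + 33% + 35% = 83% of Juniper, so Noa controls Juniper.
Juniper and Vantage together hold 24% + 31% = 55% of Halcyon, so Noa controls Halcyon.
No other company's threshold is met.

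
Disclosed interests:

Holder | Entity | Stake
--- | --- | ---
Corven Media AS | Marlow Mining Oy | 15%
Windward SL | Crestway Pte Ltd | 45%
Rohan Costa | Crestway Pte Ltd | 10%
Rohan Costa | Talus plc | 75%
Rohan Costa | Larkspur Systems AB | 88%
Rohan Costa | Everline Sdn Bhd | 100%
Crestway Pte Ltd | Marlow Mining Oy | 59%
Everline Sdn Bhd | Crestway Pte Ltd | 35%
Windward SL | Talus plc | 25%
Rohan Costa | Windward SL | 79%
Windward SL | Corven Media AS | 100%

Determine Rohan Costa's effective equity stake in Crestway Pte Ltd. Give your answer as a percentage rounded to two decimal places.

80.55%

Rohan reaches Crestway along 3 paths.
Via Windward: 79% × 45% = 35.55%.
Via Everline: 100% × 35% = 35%.
Direct stake: 10% = 10%.
Total: 35.55% + 35% + 10% = 80.55%.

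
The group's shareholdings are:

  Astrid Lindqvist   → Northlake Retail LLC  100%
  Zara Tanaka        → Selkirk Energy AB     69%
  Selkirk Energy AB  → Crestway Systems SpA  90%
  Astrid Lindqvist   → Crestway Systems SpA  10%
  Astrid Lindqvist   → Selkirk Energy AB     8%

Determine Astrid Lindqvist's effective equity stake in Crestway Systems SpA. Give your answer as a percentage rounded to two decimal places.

17.20%

Astrid reaches Crestway along 2 paths.
Via Selkirk: 8% × 90% = 7.2%.
Direct stake: 10% = 10%.
Total: 7.2% + 10% = 17.2%.
Rounded: 17.20%.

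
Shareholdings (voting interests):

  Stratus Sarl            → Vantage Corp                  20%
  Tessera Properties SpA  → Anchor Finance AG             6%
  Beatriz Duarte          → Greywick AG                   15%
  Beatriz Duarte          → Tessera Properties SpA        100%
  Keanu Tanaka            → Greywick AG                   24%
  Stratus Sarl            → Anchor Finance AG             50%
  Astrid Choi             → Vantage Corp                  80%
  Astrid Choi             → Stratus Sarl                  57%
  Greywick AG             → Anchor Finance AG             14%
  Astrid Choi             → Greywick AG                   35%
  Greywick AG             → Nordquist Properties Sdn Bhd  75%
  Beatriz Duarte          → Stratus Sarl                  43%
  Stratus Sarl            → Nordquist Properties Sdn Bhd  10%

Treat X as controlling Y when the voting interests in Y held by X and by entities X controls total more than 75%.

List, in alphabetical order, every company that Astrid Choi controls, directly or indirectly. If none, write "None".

Vantage Corp

Astrid holds 80% of Vantage, so Astrid controls Vantage.
No other company's threshold is met.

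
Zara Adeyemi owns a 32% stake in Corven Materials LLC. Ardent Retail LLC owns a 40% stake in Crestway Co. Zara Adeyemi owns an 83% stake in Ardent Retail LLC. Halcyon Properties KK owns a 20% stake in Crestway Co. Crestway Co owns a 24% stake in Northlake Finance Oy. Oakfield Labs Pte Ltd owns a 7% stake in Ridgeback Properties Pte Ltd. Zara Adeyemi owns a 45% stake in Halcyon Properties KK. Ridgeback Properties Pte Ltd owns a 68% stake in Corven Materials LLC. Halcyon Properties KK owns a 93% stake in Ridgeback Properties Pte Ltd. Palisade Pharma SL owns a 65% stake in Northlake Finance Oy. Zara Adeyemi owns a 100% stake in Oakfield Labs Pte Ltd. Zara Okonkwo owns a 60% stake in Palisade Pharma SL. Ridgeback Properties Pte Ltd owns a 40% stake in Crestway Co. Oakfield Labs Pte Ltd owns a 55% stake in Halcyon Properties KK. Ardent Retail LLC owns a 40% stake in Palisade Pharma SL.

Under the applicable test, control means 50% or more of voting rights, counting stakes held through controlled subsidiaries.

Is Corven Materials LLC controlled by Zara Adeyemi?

Zara Adeyemi holds 100% of Oakfield, so Zara Adeyemi controls Oakfield.
Oakfield and Zara Adeyemi together hold 55% + 45% = 100% of Halcyon, so Zara Adeyemi controls Halcyon.
Oakfield and Halcyon together hold 7% + 93% = 100% of Ridgeback, so Zara Adeyemi controls Ridgeback.
Zara Adeyemi and Ridgeback together hold 32% + 68% = 100% of Corven, so Zara Adeyemi controls Corven.

Yes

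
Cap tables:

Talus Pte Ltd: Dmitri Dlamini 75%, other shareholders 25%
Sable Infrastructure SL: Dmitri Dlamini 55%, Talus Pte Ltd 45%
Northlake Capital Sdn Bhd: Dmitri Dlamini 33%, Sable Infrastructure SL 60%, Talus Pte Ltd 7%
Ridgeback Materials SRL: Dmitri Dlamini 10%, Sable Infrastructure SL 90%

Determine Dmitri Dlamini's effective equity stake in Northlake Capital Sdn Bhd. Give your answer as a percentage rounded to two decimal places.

Dmitri reaches Northlake along 4 paths.
Direct stake: 33% = 33%.
Via Sable: 55% × 60% = 33%.
Via Talus → Sable: 75% × 45% × 60% = 20.25%.
Via Talus: 75% × 7% = 5.25%.
Total: 33% + 33% + 20.25% + 5.25% = 91.5%.
Rounded: 91.50%.

91.50%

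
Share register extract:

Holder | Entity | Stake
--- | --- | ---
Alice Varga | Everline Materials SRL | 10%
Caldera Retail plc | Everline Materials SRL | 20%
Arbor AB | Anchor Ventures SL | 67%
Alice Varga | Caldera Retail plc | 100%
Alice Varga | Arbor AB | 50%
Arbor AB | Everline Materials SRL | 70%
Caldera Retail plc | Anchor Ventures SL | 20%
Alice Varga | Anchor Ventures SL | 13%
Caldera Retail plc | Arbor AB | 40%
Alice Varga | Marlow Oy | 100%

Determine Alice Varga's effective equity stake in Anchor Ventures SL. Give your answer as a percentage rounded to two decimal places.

Alice reaches Anchor along 4 paths.
Via Arbor: 50% × 67% = 33.5%.
Via Caldera → Arbor: 100% × 40% × 67% = 26.8%.
Via Caldera: 100% × 20% = 20%.
Direct stake: 13% = 13%.
Total: 33.5% + 26.8% + 20% + 13% = 93.3%.
Rounded: 93.30%.

93.30%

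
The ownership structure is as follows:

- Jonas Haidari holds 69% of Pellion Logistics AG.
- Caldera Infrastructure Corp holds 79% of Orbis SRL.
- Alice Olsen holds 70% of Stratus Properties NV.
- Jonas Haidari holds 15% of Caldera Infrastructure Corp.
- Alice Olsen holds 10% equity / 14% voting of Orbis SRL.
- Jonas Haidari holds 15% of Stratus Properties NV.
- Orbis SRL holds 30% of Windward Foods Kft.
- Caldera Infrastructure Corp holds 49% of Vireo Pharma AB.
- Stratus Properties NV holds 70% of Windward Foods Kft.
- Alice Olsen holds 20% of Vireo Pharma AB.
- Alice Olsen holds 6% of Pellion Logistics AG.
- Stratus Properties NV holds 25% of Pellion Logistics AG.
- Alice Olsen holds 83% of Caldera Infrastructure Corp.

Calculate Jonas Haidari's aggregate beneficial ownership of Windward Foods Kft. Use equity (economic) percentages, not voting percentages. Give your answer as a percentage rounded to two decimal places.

Jonas reaches Windward along 2 paths.
Via Stratus: 15% × 70% = 10.5%.
Via Caldera → Orbis: 15% × 79% × 30% = 3.555%.
Total: 10.5% + 3.555% = 14.055%.
Rounded: 14.06%.

14.06%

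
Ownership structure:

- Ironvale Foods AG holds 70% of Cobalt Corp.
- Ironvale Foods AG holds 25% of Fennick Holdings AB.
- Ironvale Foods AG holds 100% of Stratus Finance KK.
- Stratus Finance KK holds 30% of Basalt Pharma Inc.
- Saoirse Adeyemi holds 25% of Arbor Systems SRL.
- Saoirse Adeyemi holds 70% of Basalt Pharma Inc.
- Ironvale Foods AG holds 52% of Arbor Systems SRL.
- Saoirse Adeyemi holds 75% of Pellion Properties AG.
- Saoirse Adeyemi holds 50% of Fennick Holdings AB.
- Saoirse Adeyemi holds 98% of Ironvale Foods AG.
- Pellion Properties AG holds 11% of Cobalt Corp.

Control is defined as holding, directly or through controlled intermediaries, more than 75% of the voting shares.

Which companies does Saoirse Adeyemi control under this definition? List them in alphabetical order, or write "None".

Saoirse holds 98% of Ironvale, so Saoirse controls Ironvale.
Ironvale holds 100% of Stratus, so Saoirse controls Stratus.
Stratus and Saoirse together hold 30% + 70% = 100% of Basalt, so Saoirse controls Basalt.
Ironvale and Saoirse together hold 52% + 25% = 77% of Arbor, so Saoirse controls Arbor.
No other company's threshold is met.

Arbor Systems SRL, Basalt Pharma Inc, Ironvale Foods AG, Stratus Finance KK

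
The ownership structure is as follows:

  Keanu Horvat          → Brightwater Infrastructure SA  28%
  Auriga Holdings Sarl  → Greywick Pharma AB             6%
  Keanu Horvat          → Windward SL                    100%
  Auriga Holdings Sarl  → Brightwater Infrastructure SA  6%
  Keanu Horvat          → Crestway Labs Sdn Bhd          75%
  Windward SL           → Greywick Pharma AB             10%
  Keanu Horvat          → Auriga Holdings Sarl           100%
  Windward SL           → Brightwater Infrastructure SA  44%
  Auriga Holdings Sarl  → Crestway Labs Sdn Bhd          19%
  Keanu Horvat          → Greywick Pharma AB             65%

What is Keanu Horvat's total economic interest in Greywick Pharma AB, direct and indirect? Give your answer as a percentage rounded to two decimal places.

81.00%

Keanu reaches Greywick along 3 paths.
Via Windward: 100% × 10% = 10%.
Direct stake: 65% = 65%.
Via Auriga: 100% × 6% = 6%.
Total: 10% + 65% + 6% = 81%.
Rounded: 81.00%.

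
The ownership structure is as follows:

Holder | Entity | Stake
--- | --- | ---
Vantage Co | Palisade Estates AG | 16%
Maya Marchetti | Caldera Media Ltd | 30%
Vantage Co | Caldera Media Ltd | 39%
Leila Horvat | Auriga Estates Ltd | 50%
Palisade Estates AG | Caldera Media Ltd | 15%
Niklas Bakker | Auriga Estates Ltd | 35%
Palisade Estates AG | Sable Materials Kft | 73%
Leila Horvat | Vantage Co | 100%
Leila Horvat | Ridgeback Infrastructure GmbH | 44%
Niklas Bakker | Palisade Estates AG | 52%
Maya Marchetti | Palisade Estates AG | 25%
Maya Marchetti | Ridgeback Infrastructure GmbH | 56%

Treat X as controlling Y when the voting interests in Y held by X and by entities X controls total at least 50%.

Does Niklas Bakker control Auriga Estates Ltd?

No

Niklas holds 52% of Palisade, so Niklas controls Palisade.
Palisade holds 73% of Sable, so Niklas controls Sable.
In Auriga, Niklas's side holds only 35%, not ≥ 50%.
So Niklas does not control Auriga.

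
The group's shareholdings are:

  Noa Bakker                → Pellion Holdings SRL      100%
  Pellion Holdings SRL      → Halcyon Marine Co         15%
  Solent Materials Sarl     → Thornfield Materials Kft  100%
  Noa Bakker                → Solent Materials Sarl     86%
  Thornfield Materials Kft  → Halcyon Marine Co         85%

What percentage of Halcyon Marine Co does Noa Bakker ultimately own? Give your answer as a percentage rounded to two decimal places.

88.10%

Noa reaches Halcyon along 2 paths.
Via Pellion: 100% × 15% = 15%.
Via Solent → Thornfield: 86% × 100% × 85% = 73.1%.
Total: 15% + 73.1% = 88.1%.
Rounded: 88.10%.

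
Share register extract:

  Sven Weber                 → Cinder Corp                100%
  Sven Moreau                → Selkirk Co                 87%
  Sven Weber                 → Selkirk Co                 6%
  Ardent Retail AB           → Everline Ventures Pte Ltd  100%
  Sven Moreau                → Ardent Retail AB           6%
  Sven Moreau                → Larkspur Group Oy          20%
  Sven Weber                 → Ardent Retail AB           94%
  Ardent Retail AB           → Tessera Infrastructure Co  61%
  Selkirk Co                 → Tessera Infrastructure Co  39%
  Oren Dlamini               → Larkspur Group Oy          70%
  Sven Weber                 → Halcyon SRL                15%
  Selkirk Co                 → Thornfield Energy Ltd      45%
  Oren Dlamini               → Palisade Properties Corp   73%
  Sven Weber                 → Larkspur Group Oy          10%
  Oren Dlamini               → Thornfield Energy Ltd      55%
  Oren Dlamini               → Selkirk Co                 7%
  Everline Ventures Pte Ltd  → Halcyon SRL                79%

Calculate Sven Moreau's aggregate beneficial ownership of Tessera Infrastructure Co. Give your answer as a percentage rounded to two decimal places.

37.59%

Sven Moreau reaches Tessera along 2 paths.
Via Ardent: 6% × 61% = 3.66%.
Via Selkirk: 87% × 39% = 33.93%.
Total: 3.66% + 33.93% = 37.59%.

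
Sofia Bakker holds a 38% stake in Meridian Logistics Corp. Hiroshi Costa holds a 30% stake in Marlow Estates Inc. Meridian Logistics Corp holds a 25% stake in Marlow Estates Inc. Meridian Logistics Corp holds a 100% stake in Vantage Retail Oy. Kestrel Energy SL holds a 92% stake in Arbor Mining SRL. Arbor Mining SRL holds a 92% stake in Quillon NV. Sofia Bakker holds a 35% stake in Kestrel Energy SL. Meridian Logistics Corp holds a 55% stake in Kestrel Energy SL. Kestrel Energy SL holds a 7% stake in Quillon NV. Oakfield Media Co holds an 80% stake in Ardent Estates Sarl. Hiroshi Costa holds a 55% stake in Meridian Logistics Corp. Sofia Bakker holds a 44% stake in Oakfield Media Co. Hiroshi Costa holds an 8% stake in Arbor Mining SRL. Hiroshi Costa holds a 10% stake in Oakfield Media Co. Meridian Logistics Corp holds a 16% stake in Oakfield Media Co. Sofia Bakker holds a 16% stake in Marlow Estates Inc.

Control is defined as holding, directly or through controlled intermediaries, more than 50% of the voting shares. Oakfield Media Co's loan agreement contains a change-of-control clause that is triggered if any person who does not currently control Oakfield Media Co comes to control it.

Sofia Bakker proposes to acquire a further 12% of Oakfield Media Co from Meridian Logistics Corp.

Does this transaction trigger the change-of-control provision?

Yes

The purchase adds only to Sofia's holdings (Meridian's stake shrinks), so Sofia is the only person who could newly come to control Oakfield.
Sofia's largest direct stake is 44% in Oakfield, which does not meet the threshold, so Sofia controls no company.
In Oakfield, Sofia's side holds only 44%, not > 50%.
So before the transaction, Sofia does not control Oakfield.
After the purchase, Sofia's direct stake in Oakfield rises to 44% + 12% = 56%, and Meridian's stake falls to 4%.
Sofia holds 56% of Oakfield, so Sofia controls Oakfield.
Sofia did not control Oakfield before and does after, so the clause is triggered.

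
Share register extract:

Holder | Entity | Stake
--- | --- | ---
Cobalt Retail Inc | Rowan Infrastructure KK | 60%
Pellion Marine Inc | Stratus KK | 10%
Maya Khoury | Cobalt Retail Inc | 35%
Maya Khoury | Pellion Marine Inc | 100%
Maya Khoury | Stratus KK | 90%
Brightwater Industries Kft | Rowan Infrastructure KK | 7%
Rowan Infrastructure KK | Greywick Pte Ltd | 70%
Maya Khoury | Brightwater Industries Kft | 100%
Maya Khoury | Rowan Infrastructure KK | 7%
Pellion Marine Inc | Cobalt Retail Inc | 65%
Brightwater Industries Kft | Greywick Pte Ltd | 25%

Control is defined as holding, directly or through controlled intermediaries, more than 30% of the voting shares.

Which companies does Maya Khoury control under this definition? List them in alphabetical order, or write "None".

Maya holds 100% of Pellion, so Maya controls Pellion.
Pellion and Maya together hold 65% + 35% = 100% of Cobalt, so Maya controls Cobalt.
Maya holds 100% of Brightwater, so Maya controls Brightwater.
Pellion and Maya together hold 10% + 90% = 100% of Stratus, so Maya controls Stratus.
Maya and Brightwater and Cobalt together hold 7% + 7% + 60% = 74% of Rowan, so Maya controls Rowan.
Rowan and Brightwater together hold 70% + 25% = 95% of Greywick, so Maya controls Greywick.

Brightwater Industries Kft, Cobalt Retail Inc, Greywick Pte Ltd, Pellion Marine Inc, Rowan Infrastructure KK, Stratus KK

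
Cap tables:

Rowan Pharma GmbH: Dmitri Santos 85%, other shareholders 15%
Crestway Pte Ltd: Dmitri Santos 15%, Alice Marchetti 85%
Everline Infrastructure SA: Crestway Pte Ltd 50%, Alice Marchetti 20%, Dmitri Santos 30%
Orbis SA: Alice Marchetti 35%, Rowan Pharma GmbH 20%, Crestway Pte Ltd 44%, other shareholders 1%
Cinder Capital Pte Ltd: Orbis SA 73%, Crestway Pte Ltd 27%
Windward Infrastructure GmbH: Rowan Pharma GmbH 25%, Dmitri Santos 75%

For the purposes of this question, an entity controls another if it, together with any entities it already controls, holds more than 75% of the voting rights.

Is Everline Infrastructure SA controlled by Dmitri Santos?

Dmitri holds 85% of Rowan, so Dmitri controls Rowan.
Rowan and Dmitri together hold 25% + 75% = 100% of Windward, so Dmitri controls Windward.
In Everline, Dmitri's side holds only 30%, not > 75%.
So Dmitri does not control Everline.

No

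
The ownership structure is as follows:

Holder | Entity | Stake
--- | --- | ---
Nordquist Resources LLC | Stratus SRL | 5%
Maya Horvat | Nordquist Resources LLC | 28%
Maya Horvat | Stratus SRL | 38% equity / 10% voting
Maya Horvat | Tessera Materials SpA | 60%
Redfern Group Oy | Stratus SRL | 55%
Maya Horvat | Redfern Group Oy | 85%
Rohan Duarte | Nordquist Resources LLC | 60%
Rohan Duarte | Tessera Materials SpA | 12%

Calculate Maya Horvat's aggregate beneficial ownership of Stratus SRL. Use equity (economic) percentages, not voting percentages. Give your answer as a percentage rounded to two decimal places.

86.15%

Maya reaches Stratus along 3 paths.
Via Redfern: 85% × 55% = 46.75%.
Direct stake: 38% = 38%.
Via Nordquist: 28% × 5% = 1.4%.
Total: 46.75% + 38% + 1.4% = 86.15%.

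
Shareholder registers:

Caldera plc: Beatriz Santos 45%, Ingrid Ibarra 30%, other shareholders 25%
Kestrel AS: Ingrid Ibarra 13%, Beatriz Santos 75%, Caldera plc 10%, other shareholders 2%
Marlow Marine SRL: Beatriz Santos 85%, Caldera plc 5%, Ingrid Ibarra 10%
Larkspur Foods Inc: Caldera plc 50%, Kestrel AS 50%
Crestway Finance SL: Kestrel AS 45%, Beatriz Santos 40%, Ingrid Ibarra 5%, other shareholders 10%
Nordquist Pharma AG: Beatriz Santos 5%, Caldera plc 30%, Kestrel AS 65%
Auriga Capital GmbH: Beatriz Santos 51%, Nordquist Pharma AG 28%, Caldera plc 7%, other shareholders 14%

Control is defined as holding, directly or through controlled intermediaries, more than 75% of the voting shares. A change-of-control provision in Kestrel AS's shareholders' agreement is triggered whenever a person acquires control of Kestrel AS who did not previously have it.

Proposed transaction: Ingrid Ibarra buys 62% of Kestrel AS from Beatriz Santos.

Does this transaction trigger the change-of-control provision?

The purchase adds only to Ingrid's holdings (Beatriz's stake shrinks), so Ingrid is the only person who could newly come to control Kestrel.
Ingrid's largest direct stake is 30% in Caldera, which does not meet the threshold, so Ingrid controls no company.
In Kestrel, Ingrid's side holds only 13%, not > 75%.
So before the transaction, Ingrid does not control Kestrel.
After the purchase, Ingrid's direct stake in Kestrel rises to 13% + 62% = 75%, and Beatriz's stake falls to 13%.
After the transaction, Ingrid's side holds 75% of Kestrel, not > 75%, so Ingrid still does not control Kestrel.
No new person acquires control, so the clause is not triggered.

No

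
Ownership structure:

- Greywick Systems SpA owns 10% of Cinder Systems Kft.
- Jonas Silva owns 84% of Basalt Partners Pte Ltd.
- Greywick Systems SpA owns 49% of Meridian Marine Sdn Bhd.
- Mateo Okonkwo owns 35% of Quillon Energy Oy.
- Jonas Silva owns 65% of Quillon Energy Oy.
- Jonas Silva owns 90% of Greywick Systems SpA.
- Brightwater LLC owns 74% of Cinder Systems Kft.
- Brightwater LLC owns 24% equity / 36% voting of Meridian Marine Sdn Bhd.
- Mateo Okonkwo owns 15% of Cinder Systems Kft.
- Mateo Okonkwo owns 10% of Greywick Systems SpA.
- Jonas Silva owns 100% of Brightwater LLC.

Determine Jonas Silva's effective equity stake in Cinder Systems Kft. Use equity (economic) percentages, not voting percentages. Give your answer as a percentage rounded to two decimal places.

Jonas reaches Cinder along 2 paths.
Via Brightwater: 100% × 74% = 74%.
Via Greywick: 90% × 10% = 9%.
Total: 74% + 9% = 83%.
Rounded: 83.00%.

83.00%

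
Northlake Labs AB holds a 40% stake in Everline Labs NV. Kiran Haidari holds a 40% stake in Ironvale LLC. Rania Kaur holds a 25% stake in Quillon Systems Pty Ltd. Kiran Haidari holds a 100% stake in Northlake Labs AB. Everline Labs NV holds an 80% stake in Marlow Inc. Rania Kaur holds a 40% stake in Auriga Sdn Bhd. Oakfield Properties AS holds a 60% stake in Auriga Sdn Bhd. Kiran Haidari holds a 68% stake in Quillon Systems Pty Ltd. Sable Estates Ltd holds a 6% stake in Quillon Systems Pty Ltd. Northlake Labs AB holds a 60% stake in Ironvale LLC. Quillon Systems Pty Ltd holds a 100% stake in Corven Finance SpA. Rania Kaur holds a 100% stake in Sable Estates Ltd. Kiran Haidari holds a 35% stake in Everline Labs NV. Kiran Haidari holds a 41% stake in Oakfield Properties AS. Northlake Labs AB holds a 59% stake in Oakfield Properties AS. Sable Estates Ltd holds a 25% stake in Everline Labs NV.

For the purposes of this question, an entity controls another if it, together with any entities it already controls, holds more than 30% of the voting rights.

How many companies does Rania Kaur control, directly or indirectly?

4

Rania holds 100% of Sable, so Rania controls Sable.
Sable and Rania together hold 6% + 25% = 31% of Quillon, so Rania controls Quillon.
Quillon holds 100% of Corven, so Rania controls Corven.
Rania holds 40% of Auriga, so Rania controls Auriga.
No other company's threshold is met.
Rania controls 4 companies.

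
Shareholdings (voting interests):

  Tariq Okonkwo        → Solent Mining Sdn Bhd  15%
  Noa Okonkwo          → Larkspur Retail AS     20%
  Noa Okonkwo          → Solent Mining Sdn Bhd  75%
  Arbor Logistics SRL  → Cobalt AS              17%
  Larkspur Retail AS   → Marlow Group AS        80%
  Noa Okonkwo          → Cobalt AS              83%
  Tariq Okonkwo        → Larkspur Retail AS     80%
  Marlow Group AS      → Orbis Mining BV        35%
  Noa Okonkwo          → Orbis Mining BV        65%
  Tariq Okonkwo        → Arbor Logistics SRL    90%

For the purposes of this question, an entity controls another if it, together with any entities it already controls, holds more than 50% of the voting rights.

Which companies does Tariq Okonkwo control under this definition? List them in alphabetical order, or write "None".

Arbor Logistics SRL, Larkspur Retail AS, Marlow Group AS

Tariq holds 90% of Arbor, so Tariq controls Arbor.
Tariq holds 80% of Larkspur, so Tariq controls Larkspur.
Larkspur holds 80% of Marlow, so Tariq controls Marlow.
No other company's threshold is met.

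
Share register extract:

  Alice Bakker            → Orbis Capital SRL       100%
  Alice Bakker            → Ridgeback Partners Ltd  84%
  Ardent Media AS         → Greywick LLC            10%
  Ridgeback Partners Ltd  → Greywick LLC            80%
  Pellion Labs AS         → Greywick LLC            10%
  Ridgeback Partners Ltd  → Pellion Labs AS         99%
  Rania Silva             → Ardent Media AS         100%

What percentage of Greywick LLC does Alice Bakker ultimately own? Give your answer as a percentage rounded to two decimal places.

Alice reaches Greywick along 2 paths.
Via Ridgeback → Pellion: 84% × 99% × 10% = 8.316%.
Via Ridgeback: 84% × 80% = 67.2%.
Total: 8.316% + 67.2% = 75.516%.
Rounded: 75.52%.

75.52%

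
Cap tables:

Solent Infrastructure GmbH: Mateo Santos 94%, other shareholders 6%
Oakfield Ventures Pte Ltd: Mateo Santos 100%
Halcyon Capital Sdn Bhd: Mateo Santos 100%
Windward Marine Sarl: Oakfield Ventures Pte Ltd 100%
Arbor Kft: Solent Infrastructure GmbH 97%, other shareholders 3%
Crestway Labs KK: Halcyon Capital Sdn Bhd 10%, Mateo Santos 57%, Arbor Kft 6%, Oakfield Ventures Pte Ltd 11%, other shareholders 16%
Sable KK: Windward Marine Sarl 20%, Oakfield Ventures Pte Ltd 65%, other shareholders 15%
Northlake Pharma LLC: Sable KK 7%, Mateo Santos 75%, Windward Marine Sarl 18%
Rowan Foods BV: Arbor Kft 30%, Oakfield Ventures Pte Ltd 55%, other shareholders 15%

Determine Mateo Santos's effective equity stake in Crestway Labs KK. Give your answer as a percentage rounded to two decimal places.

83.47%

Mateo reaches Crestway along 4 paths.
Via Halcyon: 100% × 10% = 10%.
Direct stake: 57% = 57%.
Via Solent → Arbor: 94% × 97% × 6% = 5.4708%.
Via Oakfield: 100% × 11% = 11%.
Total: 10% + 57% + 5.4708% + 11% = 83.4708%.
Rounded: 83.47%.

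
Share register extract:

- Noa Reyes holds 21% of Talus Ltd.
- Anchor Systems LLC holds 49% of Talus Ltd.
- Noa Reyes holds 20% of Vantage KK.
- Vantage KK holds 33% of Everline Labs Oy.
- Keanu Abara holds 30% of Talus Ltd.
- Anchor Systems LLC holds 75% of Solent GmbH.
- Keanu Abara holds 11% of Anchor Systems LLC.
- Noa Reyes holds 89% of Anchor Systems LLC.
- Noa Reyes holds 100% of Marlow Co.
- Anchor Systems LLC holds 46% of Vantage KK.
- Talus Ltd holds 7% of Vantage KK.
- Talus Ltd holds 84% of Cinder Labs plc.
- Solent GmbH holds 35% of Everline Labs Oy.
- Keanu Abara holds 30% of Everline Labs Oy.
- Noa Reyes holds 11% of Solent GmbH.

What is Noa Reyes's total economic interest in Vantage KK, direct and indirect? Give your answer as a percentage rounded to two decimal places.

65.46%

Noa reaches Vantage along 4 paths.
Direct stake: 20% = 20%.
Via Talus: 21% × 7% = 1.47%.
Via Anchor → Talus: 89% × 49% × 7% = 3.0527%.
Via Anchor: 89% × 46% = 40.94%.
Total: 20% + 1.47% + 3.0527% + 40.94% = 65.4627%.
Rounded: 65.46%.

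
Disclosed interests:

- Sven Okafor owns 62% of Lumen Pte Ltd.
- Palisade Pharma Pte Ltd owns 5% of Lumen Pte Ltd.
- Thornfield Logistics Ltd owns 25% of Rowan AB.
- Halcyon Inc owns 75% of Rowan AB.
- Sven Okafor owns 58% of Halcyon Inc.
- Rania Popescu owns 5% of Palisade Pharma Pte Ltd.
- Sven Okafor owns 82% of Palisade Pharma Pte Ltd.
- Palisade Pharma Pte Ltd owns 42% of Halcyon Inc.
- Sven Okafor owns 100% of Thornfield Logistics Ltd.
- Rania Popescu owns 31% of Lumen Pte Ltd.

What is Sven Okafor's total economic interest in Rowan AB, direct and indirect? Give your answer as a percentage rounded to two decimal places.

Sven reaches Rowan along 3 paths.
Via Halcyon: 58% × 75% = 43.5%.
Via Palisade → Halcyon: 82% × 42% × 75% = 25.83%.
Via Thornfield: 100% × 25% = 25%.
Total: 43.5% + 25.83% + 25% = 94.33%.

94.33%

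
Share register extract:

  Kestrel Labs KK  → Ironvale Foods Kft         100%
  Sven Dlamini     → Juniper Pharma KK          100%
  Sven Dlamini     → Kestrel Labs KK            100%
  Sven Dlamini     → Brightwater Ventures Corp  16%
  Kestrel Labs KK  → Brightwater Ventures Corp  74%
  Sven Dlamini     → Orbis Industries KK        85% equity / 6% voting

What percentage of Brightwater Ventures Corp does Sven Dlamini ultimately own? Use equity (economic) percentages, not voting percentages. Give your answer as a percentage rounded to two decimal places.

Sven reaches Brightwater along 2 paths.
Via Kestrel: 100% × 74% = 74%.
Direct stake: 16% = 16%.
Total: 74% + 16% = 90%.
Rounded: 90.00%.

90.00%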